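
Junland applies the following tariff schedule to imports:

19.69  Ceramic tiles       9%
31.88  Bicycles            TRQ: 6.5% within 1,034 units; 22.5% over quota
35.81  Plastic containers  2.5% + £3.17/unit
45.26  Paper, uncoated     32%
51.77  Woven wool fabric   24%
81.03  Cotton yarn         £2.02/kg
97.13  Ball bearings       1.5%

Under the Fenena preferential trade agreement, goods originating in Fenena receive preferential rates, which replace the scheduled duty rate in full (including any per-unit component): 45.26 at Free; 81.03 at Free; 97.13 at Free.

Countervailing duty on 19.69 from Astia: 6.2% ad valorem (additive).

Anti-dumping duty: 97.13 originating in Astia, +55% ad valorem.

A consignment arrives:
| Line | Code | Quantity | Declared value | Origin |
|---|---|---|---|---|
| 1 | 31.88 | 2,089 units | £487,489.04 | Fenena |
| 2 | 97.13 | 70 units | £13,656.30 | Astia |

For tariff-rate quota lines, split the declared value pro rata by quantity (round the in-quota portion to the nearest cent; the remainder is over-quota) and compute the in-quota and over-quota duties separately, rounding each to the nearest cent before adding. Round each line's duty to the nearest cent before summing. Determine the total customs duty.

Line 1 (31.88, Fenena, 2,089 units, £487,489.04):
Code 31.88 is under a tariff-rate quota (threshold 1,034 units). In-quota: 1,034 units at 6.5%; over-quota: 1,055 units at 22.5%.
Pro-rata value split: in-quota = £487,489.04 × 1,034/2,089 = £241,294.24; over-quota = £487,489.04 − £241,294.24 = £246,194.80.
In-quota duty = £241,294.24 × 6.5% = £15,684.13. Over-quota duty = £246,194.80 × 22.5% = £55,393.83.
Line duty = £15,684.13 + £55,393.83 = £71,077.96.
Line 2 (97.13, Astia, 70 units, £13,656.30):
Base rate for 97.13 is 1.5%.
97.13 has an FTA preferential rate, but origin Astia is not Fenena; base rate stands.
Additional duty on 97.13 from Astia: +55%. Applied ad valorem rate: 1.5% + 55% = 56.5%.
Duty = £13,656.30 × 56.5% = £7,715.81.
Total = £71,077.96 + £7,715.81 = £78,793.77.

£78,793.77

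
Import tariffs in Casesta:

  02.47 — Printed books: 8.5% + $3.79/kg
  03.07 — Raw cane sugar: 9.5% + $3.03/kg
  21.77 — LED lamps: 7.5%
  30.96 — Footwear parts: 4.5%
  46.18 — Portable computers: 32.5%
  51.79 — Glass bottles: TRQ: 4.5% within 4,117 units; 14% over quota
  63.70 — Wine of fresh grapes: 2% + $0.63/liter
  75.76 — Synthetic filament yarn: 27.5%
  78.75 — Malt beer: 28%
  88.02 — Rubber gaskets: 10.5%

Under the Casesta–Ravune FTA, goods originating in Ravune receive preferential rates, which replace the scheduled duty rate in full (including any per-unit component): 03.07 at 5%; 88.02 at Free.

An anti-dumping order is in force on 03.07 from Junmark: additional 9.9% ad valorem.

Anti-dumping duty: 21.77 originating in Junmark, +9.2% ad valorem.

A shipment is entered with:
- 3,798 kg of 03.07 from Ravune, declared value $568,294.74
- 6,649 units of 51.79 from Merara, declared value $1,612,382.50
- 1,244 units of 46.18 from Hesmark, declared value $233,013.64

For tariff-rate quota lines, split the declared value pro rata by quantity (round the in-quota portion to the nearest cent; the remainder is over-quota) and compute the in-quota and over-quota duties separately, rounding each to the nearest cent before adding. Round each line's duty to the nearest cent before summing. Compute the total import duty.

$235,032.33

Line 1 (03.07, Ravune, 3,798 kg, $568,294.74):
Base rate for 03.07 is 9.5% + $3.03/kg.
Origin Ravune qualifies under the Casesta–Ravune agreement and 03.07 is covered: preferential rate 5% applies instead.
The additional-duty order on 03.07 targets Junmark, not Ravune; it does not apply.
Duty = $568,294.74 × 5% = $28,414.74.
Line 2 (51.79, Merara, 6,649 units, $1,612,382.50):
Code 51.79 is under a tariff-rate quota (threshold 4,117 units). In-quota: 4,117 units at 4.5%; over-quota: 2,532 units at 14%.
Pro-rata value split: in-quota = $1,612,382.50 × 4,117/6,649 = $998,372.50; over-quota = $1,612,382.50 − $998,372.50 = $614,010.00.
In-quota duty = $998,372.50 × 4.5% = $44,926.76. Over-quota duty = $614,010.00 × 14% = $85,961.40.
Line duty = $44,926.76 + $85,961.40 = $130,888.16.
Line 3 (46.18, Hesmark, 1,244 units, $233,013.64):
Base rate for 46.18 is 32.5%.
Duty = $233,013.64 × 32.5% = $75,729.43.
Total = $28,414.74 + $130,888.16 + $75,729.43 = $235,032.33.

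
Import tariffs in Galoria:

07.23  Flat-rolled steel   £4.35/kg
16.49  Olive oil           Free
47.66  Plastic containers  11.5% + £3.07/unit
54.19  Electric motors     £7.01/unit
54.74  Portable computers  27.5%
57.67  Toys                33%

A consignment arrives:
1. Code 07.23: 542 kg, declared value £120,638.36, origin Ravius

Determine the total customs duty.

Line 1 (07.23, Ravius, 542 kg, £120,638.36):
Base rate for 07.23 is £4.35/kg.
Duty = 542 × £4.35 = £2,357.70.

£2,357.70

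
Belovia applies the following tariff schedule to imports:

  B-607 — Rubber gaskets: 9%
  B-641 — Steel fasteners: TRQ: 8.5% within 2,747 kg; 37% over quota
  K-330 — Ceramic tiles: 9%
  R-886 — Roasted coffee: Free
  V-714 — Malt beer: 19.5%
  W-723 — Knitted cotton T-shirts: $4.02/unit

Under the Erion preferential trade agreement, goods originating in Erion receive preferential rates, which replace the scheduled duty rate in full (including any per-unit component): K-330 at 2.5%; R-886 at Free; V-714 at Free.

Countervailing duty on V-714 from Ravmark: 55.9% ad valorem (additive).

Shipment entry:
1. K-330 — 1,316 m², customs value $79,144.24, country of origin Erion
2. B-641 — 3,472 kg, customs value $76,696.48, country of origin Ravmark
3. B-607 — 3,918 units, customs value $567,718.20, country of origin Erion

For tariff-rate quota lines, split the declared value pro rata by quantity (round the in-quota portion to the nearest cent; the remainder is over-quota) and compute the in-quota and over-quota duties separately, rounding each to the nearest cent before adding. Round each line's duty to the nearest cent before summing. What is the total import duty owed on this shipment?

Line 1 (K-330, Erion, 1,316 m², $79,144.24):
Base rate for K-330 is 9%.
Origin Erion qualifies under the Belovia–Erion agreement and K-330 is covered: preferential rate 2.5% applies instead.
Duty = $79,144.24 × 2.5% = $1,978.61.
Line 2 (B-641, Ravmark, 3,472 kg, $76,696.48):
Code B-641 is under a tariff-rate quota (threshold 2,747 kg). In-quota: 2,747 kg at 8.5%; over-quota: 725 kg at 37%.
Pro-rata value split: in-quota = $76,696.48 × 2,747/3,472 = $60,681.23; over-quota = $76,696.48 − $60,681.23 = $16,015.25.
In-quota duty = $60,681.23 × 8.5% = $5,157.90. Over-quota duty = $16,015.25 × 37% = $5,925.64.
Line duty = $5,157.90 + $5,925.64 = $11,083.54.
Line 3 (B-607, Erion, 3,918 units, $567,718.20):
Base rate for B-607 is 9%.
Origin Erion is the FTA partner but B-607 is not on the preference list; base rate stands.
Duty = $567,718.20 × 9% = $51,094.64.
Total = $1,978.61 + $11,083.54 + $51,094.64 = $64,156.79.

$64,156.79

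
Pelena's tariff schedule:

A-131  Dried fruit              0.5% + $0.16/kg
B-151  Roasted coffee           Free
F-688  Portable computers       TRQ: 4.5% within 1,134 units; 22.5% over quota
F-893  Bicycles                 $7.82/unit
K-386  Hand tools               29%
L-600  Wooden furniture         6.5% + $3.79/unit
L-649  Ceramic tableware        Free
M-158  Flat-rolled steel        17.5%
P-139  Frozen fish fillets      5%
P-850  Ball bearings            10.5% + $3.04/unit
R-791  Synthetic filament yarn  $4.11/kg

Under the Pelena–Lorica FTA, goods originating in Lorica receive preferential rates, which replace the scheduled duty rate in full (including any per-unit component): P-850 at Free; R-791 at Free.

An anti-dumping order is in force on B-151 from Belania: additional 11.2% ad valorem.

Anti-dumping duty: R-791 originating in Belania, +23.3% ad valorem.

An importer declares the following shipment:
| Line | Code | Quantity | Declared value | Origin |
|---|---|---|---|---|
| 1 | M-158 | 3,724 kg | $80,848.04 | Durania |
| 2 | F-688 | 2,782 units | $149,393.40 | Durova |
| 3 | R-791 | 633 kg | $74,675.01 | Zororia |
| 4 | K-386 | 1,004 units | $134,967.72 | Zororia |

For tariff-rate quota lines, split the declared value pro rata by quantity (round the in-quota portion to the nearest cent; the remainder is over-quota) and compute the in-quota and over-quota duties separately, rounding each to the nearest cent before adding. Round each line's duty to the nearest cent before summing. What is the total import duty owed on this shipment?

Line 1 (M-158, Durania, 3,724 kg, $80,848.04):
Base rate for M-158 is 17.5%.
Duty = $80,848.04 × 17.5% = $14,148.41.
Line 2 (F-688, Durova, 2,782 units, $149,393.40):
Code F-688 is under a tariff-rate quota (threshold 1,134 units). In-quota: 1,134 units at 4.5%; over-quota: 1,648 units at 22.5%.
Pro-rata value split: in-quota = $149,393.40 × 1,134/2,782 = $60,895.80; over-quota = $149,393.40 − $60,895.80 = $88,497.60.
In-quota duty = $60,895.80 × 4.5% = $2,740.31. Over-quota duty = $88,497.60 × 22.5% = $19,911.96.
Line duty = $2,740.31 + $19,911.96 = $22,652.27.
Line 3 (R-791, Zororia, 633 kg, $74,675.01):
Base rate for R-791 is $4.11/kg.
R-791 has an FTA preferential rate, but origin Zororia is not Lorica; base rate stands.
The additional-duty order on R-791 targets Belania, not Zororia; it does not apply.
Duty = 633 × $4.11 = $2,601.63.
Line 4 (K-386, Zororia, 1,004 units, $134,967.72):
Base rate for K-386 is 29%.
Duty = $134,967.72 × 29% = $39,140.64.
Total = $14,148.41 + $22,652.27 + $2,601.63 + $39,140.64 = $78,542.95.

$78,542.95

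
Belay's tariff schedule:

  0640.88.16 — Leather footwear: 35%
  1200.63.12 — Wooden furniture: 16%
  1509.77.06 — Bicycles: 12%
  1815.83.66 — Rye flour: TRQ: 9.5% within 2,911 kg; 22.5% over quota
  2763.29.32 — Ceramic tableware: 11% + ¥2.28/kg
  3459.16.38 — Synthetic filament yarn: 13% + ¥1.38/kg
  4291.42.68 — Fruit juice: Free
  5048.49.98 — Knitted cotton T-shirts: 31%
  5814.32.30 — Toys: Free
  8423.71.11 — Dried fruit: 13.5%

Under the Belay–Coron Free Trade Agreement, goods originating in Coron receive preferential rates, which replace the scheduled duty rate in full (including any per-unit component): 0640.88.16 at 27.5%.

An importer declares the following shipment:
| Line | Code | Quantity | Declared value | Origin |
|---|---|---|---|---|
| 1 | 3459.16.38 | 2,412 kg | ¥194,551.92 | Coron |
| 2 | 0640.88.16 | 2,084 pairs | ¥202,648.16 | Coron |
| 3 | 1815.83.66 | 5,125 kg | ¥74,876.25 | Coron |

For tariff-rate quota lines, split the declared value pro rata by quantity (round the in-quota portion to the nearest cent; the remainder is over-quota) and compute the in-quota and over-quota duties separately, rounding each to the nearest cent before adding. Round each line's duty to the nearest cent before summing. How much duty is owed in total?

¥95,666.84

Line 1 (3459.16.38, Coron, 2,412 kg, ¥194,551.92):
Base rate for 3459.16.38 is 13% + ¥1.38/kg.
Origin Coron is the FTA partner but 3459.16.38 is not on the preference list; base rate stands.
Duty = ¥194,551.92 × 13% + 2,412 × ¥1.38 = ¥28,620.31.
Line 2 (0640.88.16, Coron, 2,084 pairs, ¥202,648.16):
Base rate for 0640.88.16 is 35%.
Origin Coron qualifies under the Belay–Coron agreement and 0640.88.16 is covered: preferential rate 27.5% applies instead.
Duty = ¥202,648.16 × 27.5% = ¥55,728.24.
Line 3 (1815.83.66, Coron, 5,125 kg, ¥74,876.25):
Code 1815.83.66 is under a tariff-rate quota (threshold 2,911 kg). In-quota: 2,911 kg at 9.5%; over-quota: 2,214 kg at 22.5%.
Pro-rata value split: in-quota = ¥74,876.25 × 2,911/5,125 = ¥42,529.71; over-quota = ¥74,876.25 − ¥42,529.71 = ¥32,346.54.
In-quota duty = ¥42,529.71 × 9.5% = ¥4,040.32. Over-quota duty = ¥32,346.54 × 22.5% = ¥7,277.97.
Line duty = ¥4,040.32 + ¥7,277.97 = ¥11,318.29.
Total = ¥28,620.31 + ¥55,728.24 + ¥11,318.29 = ¥95,666.84.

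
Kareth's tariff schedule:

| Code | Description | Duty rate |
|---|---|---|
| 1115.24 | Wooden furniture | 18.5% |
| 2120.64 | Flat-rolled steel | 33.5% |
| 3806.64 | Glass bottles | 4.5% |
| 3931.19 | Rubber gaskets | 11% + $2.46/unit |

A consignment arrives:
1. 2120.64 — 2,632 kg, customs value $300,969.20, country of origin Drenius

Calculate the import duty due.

$100,824.68

Line 1 (2120.64, Drenius, 2,632 kg, $300,969.20):
Base rate for 2120.64 is 33.5%.
Duty = $300,969.20 × 33.5% = $100,824.68.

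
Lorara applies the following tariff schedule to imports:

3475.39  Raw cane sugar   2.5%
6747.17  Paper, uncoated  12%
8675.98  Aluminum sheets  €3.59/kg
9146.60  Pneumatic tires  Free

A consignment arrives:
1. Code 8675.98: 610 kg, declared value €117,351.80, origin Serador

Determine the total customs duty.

Line 1 (8675.98, Serador, 610 kg, €117,351.80):
Base rate for 8675.98 is €3.59/kg.
Duty = 610 × €3.59 = €2,189.90.

€2,189.90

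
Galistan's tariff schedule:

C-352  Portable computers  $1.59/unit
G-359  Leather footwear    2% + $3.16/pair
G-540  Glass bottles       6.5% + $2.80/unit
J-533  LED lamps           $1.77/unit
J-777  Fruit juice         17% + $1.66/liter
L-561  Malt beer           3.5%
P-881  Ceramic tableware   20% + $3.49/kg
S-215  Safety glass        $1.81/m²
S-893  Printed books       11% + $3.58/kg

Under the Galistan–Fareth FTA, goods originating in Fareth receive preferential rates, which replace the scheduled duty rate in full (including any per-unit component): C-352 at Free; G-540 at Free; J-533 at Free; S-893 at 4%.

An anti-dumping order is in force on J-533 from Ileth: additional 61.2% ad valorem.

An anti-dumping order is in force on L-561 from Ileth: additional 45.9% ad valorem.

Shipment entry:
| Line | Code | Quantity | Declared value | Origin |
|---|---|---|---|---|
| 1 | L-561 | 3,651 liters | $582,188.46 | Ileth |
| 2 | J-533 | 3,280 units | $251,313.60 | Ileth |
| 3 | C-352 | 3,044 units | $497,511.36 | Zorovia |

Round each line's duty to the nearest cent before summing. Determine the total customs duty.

$452,050.58

Line 1 (L-561, Ileth, 3,651 liters, $582,188.46):
Base rate for L-561 is 3.5%.
Additional duty on L-561 from Ileth: +45.9%. Applied ad valorem rate: 3.5% + 45.9% = 49.4%.
Duty = $582,188.46 × 49.4% = $287,601.10.
Line 2 (J-533, Ileth, 3,280 units, $251,313.60):
Base rate for J-533 is $1.77/unit.
J-533 has an FTA preferential rate, but origin Ileth is not Fareth; base rate stands.
Additional duty on J-533 from Ileth: +61.2% ad valorem. Applied ad valorem rate = 61.2%.
Duty = $251,313.60 × 61.2% + 3,280 × $1.77 = $159,609.52.
Line 3 (C-352, Zorovia, 3,044 units, $497,511.36):
Base rate for C-352 is $1.59/unit.
C-352 has an FTA preferential rate, but origin Zorovia is not Fareth; base rate stands.
Duty = 3,044 × $1.59 = $4,839.96.
Total = $287,601.10 + $159,609.52 + $4,839.96 = $452,050.58.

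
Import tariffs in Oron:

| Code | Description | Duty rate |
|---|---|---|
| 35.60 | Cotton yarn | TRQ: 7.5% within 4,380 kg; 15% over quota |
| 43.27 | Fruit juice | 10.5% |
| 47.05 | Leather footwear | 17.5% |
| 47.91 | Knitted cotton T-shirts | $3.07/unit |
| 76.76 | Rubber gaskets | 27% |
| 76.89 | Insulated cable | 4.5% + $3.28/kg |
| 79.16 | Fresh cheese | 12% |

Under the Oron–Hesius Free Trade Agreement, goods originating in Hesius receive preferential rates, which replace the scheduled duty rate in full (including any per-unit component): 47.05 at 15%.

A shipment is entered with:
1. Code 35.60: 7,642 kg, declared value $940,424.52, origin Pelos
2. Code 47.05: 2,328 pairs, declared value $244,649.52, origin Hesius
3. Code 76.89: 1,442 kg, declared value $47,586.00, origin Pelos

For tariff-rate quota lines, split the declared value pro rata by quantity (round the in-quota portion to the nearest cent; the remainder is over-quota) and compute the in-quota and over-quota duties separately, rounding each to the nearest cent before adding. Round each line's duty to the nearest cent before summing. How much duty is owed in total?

Line 1 (35.60, Pelos, 7,642 kg, $940,424.52):
Code 35.60 is under a tariff-rate quota (threshold 4,380 kg). In-quota: 4,380 kg at 7.5%; over-quota: 3,262 kg at 15%.
Pro-rata value split: in-quota = $940,424.52 × 4,380/7,642 = $539,002.80; over-quota = $940,424.52 − $539,002.80 = $401,421.72.
In-quota duty = $539,002.80 × 7.5% = $40,425.21. Over-quota duty = $401,421.72 × 15% = $60,213.26.
Line duty = $40,425.21 + $60,213.26 = $100,638.47.
Line 2 (47.05, Hesius, 2,328 pairs, $244,649.52):
Base rate for 47.05 is 17.5%.
Origin Hesius qualifies under the Oron–Hesius agreement and 47.05 is covered: preferential rate 15% applies instead.
Duty = $244,649.52 × 15% = $36,697.43.
Line 3 (76.89, Pelos, 1,442 kg, $47,586.00):
Base rate for 76.89 is 4.5% + $3.28/kg.
Duty = $47,586.00 × 4.5% + 1,442 × $3.28 = $6,871.13.
Total = $100,638.47 + $36,697.43 + $6,871.13 = $144,207.03.

$144,207.03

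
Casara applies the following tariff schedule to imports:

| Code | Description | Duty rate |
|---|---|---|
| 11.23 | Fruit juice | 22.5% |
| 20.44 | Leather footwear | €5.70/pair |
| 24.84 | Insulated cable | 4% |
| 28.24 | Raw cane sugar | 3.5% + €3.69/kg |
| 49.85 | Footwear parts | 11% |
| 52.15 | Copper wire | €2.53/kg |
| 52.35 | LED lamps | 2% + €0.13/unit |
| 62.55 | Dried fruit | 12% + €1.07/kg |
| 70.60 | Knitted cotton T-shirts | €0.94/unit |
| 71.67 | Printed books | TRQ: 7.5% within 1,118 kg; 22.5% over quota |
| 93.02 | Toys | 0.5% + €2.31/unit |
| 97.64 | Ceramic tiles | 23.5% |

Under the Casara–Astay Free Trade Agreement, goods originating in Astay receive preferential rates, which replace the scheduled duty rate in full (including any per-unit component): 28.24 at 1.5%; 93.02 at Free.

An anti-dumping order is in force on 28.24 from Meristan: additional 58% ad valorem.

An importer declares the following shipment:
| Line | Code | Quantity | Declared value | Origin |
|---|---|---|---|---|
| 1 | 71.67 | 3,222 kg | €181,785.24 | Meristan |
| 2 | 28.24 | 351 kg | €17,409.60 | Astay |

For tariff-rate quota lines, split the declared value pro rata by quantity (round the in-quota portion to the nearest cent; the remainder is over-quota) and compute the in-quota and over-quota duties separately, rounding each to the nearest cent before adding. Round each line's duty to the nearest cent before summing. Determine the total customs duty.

Line 1 (71.67, Meristan, 3,222 kg, €181,785.24):
Code 71.67 is under a tariff-rate quota (threshold 1,118 kg). In-quota: 1,118 kg at 7.5%; over-quota: 2,104 kg at 22.5%.
Pro-rata value split: in-quota = €181,785.24 × 1,118/3,222 = €63,077.56; over-quota = €181,785.24 − €63,077.56 = €118,707.68.
In-quota duty = €63,077.56 × 7.5% = €4,730.82. Over-quota duty = €118,707.68 × 22.5% = €26,709.23.
Line duty = €4,730.82 + €26,709.23 = €31,440.05.
Line 2 (28.24, Astay, 351 kg, €17,409.60):
Base rate for 28.24 is 3.5% + €3.69/kg.
Origin Astay qualifies under the Casara–Astay agreement and 28.24 is covered: preferential rate 1.5% applies instead.
The additional-duty order on 28.24 targets Meristan, not Astay; it does not apply.
Duty = €17,409.60 × 1.5% = €261.14.
Total = €31,440.05 + €261.14 = €31,701.19.

€31,701.19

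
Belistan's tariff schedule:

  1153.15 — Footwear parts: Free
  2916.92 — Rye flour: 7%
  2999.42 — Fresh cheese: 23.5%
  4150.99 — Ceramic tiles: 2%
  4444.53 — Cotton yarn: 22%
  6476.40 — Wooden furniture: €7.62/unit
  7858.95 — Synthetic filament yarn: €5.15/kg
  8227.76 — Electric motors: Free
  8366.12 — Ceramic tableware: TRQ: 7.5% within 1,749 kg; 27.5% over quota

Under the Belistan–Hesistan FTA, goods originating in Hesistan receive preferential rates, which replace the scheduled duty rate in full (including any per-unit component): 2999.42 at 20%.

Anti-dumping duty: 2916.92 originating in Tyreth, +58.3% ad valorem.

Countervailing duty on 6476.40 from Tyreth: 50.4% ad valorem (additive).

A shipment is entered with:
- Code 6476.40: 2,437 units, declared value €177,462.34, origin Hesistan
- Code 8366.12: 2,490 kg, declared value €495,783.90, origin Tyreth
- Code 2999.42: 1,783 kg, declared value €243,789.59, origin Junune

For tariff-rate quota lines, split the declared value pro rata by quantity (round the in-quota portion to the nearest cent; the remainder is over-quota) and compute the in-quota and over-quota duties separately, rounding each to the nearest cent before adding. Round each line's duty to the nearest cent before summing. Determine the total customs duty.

€142,552.38

Line 1 (6476.40, Hesistan, 2,437 units, €177,462.34):
Base rate for 6476.40 is €7.62/unit.
Origin Hesistan is the FTA partner but 6476.40 is not on the preference list; base rate stands.
The additional-duty order on 6476.40 targets Tyreth, not Hesistan; it does not apply.
Duty = 2,437 × €7.62 = €18,569.94.
Line 2 (8366.12, Tyreth, 2,490 kg, €495,783.90):
Code 8366.12 is under a tariff-rate quota (threshold 1,749 kg). In-quota: 1,749 kg at 7.5%; over-quota: 741 kg at 27.5%.
Pro-rata value split: in-quota = €495,783.90 × 1,749/2,490 = €348,243.39; over-quota = €495,783.90 − €348,243.39 = €147,540.51.
In-quota duty = €348,243.39 × 7.5% = €26,118.25. Over-quota duty = €147,540.51 × 27.5% = €40,573.64.
Line duty = €26,118.25 + €40,573.64 = €66,691.89.
Line 3 (2999.42, Junune, 1,783 kg, €243,789.59):
Base rate for 2999.42 is 23.5%.
2999.42 has an FTA preferential rate, but origin Junune is not Hesistan; base rate stands.
Duty = €243,789.59 × 23.5% = €57,290.55.
Total = €18,569.94 + €66,691.89 + €57,290.55 = €142,552.38.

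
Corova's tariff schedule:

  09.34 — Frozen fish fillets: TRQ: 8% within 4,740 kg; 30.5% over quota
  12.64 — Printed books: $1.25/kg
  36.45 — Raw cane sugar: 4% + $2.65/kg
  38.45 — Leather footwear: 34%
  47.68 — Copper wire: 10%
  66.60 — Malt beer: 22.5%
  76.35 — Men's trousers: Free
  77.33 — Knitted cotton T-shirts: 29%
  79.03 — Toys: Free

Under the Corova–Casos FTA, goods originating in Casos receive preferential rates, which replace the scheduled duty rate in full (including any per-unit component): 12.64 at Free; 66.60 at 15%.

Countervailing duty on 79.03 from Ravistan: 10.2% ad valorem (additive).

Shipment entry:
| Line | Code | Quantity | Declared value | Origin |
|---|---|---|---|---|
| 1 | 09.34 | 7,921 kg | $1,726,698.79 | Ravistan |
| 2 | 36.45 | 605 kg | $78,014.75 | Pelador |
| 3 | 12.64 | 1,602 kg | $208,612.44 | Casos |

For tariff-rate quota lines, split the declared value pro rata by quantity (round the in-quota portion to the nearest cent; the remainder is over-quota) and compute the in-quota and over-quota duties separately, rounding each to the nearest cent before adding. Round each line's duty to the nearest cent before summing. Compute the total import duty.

Line 1 (09.34, Ravistan, 7,921 kg, $1,726,698.79):
Code 09.34 is under a tariff-rate quota (threshold 4,740 kg). In-quota: 4,740 kg at 8%; over-quota: 3,181 kg at 30.5%.
Pro-rata value split: in-quota = $1,726,698.79 × 4,740/7,921 = $1,033,272.60; over-quota = $1,726,698.79 − $1,033,272.60 = $693,426.19.
In-quota duty = $1,033,272.60 × 8% = $82,661.81. Over-quota duty = $693,426.19 × 30.5% = $211,494.99.
Line duty = $82,661.81 + $211,494.99 = $294,156.80.
Line 2 (36.45, Pelador, 605 kg, $78,014.75):
Base rate for 36.45 is 4% + $2.65/kg.
Duty = $78,014.75 × 4% + 605 × $2.65 = $4,723.84.
Line 3 (12.64, Casos, 1,602 kg, $208,612.44):
Base rate for 12.64 is $1.25/kg.
Origin Casos qualifies under the Corova–Casos agreement and 12.64 is covered: preferential rate Free applies instead.
Duty = $208,612.44 × 0% = $0.00.
Total = $294,156.80 + $4,723.84 + $0.00 = $298,880.64.

$298,880.64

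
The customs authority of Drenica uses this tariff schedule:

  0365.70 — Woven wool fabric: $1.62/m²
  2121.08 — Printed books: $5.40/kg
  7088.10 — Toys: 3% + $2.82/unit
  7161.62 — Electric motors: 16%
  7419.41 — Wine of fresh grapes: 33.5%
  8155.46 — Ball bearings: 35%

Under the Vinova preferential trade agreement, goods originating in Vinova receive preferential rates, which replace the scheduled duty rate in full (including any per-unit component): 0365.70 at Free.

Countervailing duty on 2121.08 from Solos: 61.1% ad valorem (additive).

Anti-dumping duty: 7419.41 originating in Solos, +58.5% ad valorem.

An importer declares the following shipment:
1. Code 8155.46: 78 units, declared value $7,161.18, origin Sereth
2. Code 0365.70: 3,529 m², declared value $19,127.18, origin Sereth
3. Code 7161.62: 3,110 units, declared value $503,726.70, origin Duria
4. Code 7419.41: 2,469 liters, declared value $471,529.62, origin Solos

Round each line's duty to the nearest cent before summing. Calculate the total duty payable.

Line 1 (8155.46, Sereth, 78 units, $7,161.18):
Base rate for 8155.46 is 35%.
Duty = $7,161.18 × 35% = $2,506.41.
Line 2 (0365.70, Sereth, 3,529 m², $19,127.18):
Base rate for 0365.70 is $1.62/m².
0365.70 has an FTA preferential rate, but origin Sereth is not Vinova; base rate stands.
Duty = 3,529 × $1.62 = $5,716.98.
Line 3 (7161.62, Duria, 3,110 units, $503,726.70):
Base rate for 7161.62 is 16%.
Duty = $503,726.70 × 16% = $80,596.27.
Line 4 (7419.41, Solos, 2,469 liters, $471,529.62):
Base rate for 7419.41 is 33.5%.
Additional duty on 7419.41 from Solos: +58.5%. Applied ad valorem rate: 33.5% + 58.5% = 92%.
Duty = $471,529.62 × 92% = $433,807.25.
Total = $2,506.41 + $5,716.98 + $80,596.27 + $433,807.25 = $522,626.91.

$522,626.91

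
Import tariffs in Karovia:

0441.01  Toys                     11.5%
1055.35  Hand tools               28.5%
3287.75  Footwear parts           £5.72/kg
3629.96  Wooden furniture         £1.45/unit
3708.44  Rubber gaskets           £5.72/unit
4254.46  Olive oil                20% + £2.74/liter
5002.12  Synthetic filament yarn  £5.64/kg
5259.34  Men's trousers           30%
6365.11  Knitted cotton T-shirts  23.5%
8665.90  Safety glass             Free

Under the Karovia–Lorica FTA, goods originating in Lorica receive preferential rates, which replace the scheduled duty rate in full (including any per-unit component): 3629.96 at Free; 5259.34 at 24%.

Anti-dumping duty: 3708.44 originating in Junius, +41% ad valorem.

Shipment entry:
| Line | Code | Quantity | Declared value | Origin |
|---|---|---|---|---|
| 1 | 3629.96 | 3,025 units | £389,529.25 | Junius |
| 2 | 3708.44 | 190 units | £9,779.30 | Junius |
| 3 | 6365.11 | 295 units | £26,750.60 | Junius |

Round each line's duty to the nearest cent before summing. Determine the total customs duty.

£15,768.95

Line 1 (3629.96, Junius, 3,025 units, £389,529.25):
Base rate for 3629.96 is £1.45/unit.
3629.96 has an FTA preferential rate, but origin Junius is not Lorica; base rate stands.
Duty = 3,025 × £1.45 = £4,386.25.
Line 2 (3708.44, Junius, 190 units, £9,779.30):
Base rate for 3708.44 is £5.72/unit.
Additional duty on 3708.44 from Junius: +41% ad valorem. Applied ad valorem rate = 41%.
Duty = £9,779.30 × 41% + 190 × £5.72 = £5,096.31.
Line 3 (6365.11, Junius, 295 units, £26,750.60):
Base rate for 6365.11 is 23.5%.
Duty = £26,750.60 × 23.5% = £6,286.39.
Total = £4,386.25 + £5,096.31 + £6,286.39 = £15,768.95.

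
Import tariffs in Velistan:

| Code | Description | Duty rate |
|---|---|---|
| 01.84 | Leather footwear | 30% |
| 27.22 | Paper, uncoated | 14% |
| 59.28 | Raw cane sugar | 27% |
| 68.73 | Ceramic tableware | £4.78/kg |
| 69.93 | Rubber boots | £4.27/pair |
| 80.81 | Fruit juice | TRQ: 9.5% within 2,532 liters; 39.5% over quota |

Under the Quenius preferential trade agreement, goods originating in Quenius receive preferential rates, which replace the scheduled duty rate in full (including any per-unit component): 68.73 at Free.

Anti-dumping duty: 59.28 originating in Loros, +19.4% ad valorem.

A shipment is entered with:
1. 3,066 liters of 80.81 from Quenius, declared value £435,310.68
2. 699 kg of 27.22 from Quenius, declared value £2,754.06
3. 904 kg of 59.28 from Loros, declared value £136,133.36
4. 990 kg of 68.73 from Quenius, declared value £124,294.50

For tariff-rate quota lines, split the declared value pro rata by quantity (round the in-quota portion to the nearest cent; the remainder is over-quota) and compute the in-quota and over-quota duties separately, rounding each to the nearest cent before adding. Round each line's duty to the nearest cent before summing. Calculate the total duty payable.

£127,651.16

Line 1 (80.81, Quenius, 3,066 liters, £435,310.68):
Code 80.81 is under a tariff-rate quota (threshold 2,532 liters). In-quota: 2,532 liters at 9.5%; over-quota: 534 liters at 39.5%.
Pro-rata value split: in-quota = £435,310.68 × 2,532/3,066 = £359,493.36; over-quota = £435,310.68 − £359,493.36 = £75,817.32.
In-quota duty = £359,493.36 × 9.5% = £34,151.87. Over-quota duty = £75,817.32 × 39.5% = £29,947.84.
Line duty = £34,151.87 + £29,947.84 = £64,099.71.
Line 2 (27.22, Quenius, 699 kg, £2,754.06):
Base rate for 27.22 is 14%.
Origin Quenius is the FTA partner but 27.22 is not on the preference list; base rate stands.
Duty = £2,754.06 × 14% = £385.57.
Line 3 (59.28, Loros, 904 kg, £136,133.36):
Base rate for 59.28 is 27%.
Additional duty on 59.28 from Loros: +19.4%. Applied ad valorem rate: 27% + 19.4% = 46.4%.
Duty = £136,133.36 × 46.4% = £63,165.88.
Line 4 (68.73, Quenius, 990 kg, £124,294.50):
Base rate for 68.73 is £4.78/kg.
Origin Quenius qualifies under the Velistan–Quenius agreement and 68.73 is covered: preferential rate Free applies instead.
Duty = £124,294.50 × 0% = £0.00.
Total = £64,099.71 + £385.57 + £63,165.88 + £0.00 = £127,651.16.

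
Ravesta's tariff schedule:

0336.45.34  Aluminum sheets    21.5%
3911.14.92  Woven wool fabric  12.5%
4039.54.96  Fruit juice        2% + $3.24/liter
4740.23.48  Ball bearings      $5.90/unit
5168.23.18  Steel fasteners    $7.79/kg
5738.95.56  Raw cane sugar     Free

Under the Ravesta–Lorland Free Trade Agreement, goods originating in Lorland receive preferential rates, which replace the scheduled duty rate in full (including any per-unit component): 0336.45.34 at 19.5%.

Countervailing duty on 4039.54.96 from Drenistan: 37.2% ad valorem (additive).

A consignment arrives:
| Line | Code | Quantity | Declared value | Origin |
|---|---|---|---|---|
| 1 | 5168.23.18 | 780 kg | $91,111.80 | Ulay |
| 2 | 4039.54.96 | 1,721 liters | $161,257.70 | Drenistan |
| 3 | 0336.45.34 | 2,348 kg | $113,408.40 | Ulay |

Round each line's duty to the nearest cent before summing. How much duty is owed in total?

Line 1 (5168.23.18, Ulay, 780 kg, $91,111.80):
Base rate for 5168.23.18 is $7.79/kg.
Duty = 780 × $7.79 = $6,076.20.
Line 2 (4039.54.96, Drenistan, 1,721 liters, $161,257.70):
Base rate for 4039.54.96 is 2% + $3.24/liter.
Additional duty on 4039.54.96 from Drenistan: +37.2%. Applied ad valorem rate: 2% + 37.2% = 39.2%.
Duty = $161,257.70 × 39.2% + 1,721 × $3.24 = $68,789.06.
Line 3 (0336.45.34, Ulay, 2,348 kg, $113,408.40):
Base rate for 0336.45.34 is 21.5%.
0336.45.34 has an FTA preferential rate, but origin Ulay is not Lorland; base rate stands.
Duty = $113,408.40 × 21.5% = $24,382.81.
Total = $6,076.20 + $68,789.06 + $24,382.81 = $99,248.07.

$99,248.07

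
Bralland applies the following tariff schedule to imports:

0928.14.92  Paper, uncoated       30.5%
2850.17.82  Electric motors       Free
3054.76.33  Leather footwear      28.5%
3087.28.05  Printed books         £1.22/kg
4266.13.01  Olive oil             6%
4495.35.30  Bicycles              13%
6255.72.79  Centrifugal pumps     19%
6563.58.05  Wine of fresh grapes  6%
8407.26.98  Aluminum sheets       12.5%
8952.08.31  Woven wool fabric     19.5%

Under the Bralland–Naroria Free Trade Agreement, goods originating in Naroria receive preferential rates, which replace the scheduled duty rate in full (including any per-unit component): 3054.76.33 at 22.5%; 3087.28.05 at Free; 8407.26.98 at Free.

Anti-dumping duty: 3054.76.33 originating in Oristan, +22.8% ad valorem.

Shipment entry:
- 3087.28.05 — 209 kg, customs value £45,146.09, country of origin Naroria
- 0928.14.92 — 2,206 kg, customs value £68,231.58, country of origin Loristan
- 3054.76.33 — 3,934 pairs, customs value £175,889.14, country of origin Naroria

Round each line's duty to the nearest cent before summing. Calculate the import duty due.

Line 1 (3087.28.05, Naroria, 209 kg, £45,146.09):
Base rate for 3087.28.05 is £1.22/kg.
Origin Naroria qualifies under the Bralland–Naroria agreement and 3087.28.05 is covered: preferential rate Free applies instead.
Duty = £45,146.09 × 0% = £0.00.
Line 2 (0928.14.92, Loristan, 2,206 kg, £68,231.58):
Base rate for 0928.14.92 is 30.5%.
Duty = £68,231.58 × 30.5% = £20,810.63.
Line 3 (3054.76.33, Naroria, 3,934 pairs, £175,889.14):
Base rate for 3054.76.33 is 28.5%.
Origin Naroria qualifies under the Bralland–Naroria agreement and 3054.76.33 is covered: preferential rate 22.5% applies instead.
The additional-duty order on 3054.76.33 targets Oristan, not Naroria; it does not apply.
Duty = £175,889.14 × 22.5% = £39,575.06.
Total = £0.00 + £20,810.63 + £39,575.06 = £60,385.69.

£60,385.69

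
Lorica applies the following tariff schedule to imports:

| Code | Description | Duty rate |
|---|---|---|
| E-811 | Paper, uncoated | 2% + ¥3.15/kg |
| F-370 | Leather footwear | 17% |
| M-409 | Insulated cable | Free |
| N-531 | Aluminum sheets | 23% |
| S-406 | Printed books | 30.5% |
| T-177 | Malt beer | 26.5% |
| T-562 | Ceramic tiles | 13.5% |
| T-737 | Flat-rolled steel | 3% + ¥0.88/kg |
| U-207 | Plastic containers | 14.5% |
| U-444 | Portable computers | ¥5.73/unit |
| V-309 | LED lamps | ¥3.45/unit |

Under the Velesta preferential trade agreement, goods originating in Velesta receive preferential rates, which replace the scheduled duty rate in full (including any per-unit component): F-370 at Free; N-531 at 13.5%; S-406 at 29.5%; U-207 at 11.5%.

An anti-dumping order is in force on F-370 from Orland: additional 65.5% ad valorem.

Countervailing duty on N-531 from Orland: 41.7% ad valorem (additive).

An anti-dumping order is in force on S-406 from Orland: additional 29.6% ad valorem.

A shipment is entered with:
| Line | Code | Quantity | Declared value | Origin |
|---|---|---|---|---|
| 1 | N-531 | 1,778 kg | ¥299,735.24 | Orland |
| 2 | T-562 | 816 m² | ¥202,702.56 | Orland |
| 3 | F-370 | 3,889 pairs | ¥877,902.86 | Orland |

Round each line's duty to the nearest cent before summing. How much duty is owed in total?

¥945,563.41

Line 1 (N-531, Orland, 1,778 kg, ¥299,735.24):
Base rate for N-531 is 23%.
N-531 has an FTA preferential rate, but origin Orland is not Velesta; base rate stands.
Additional duty on N-531 from Orland: +41.7%. Applied ad valorem rate: 23% + 41.7% = 64.7%.
Duty = ¥299,735.24 × 64.7% = ¥193,928.70.
Line 2 (T-562, Orland, 816 m², ¥202,702.56):
Base rate for T-562 is 13.5%.
Duty = ¥202,702.56 × 13.5% = ¥27,364.85.
Line 3 (F-370, Orland, 3,889 pairs, ¥877,902.86):
Base rate for F-370 is 17%.
F-370 has an FTA preferential rate, but origin Orland is not Velesta; base rate stands.
Additional duty on F-370 from Orland: +65.5%. Applied ad valorem rate: 17% + 65.5% = 82.5%.
Duty = ¥877,902.86 × 82.5% = ¥724,269.86.
Total = ¥193,928.70 + ¥27,364.85 + ¥724,269.86 = ¥945,563.41.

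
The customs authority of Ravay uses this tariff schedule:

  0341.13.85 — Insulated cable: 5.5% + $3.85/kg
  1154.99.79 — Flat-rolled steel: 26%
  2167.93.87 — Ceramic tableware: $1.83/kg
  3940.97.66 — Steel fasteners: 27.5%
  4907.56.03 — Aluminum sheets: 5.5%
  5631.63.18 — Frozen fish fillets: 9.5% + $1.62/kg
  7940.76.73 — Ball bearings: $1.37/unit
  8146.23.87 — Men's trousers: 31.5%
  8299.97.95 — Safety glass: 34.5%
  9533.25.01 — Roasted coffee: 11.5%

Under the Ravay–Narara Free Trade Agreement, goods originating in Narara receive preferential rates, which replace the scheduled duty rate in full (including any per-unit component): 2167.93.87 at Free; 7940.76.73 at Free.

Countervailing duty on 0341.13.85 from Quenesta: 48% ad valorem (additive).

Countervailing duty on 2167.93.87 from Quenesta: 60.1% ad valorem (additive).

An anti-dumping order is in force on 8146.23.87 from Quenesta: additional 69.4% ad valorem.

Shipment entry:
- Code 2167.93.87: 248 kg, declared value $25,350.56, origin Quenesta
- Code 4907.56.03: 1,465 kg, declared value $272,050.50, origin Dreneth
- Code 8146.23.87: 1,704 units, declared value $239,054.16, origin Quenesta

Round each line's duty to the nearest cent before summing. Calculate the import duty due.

Line 1 (2167.93.87, Quenesta, 248 kg, $25,350.56):
Base rate for 2167.93.87 is $1.83/kg.
2167.93.87 has an FTA preferential rate, but origin Quenesta is not Narara; base rate stands.
Additional duty on 2167.93.87 from Quenesta: +60.1% ad valorem. Applied ad valorem rate = 60.1%.
Duty = $25,350.56 × 60.1% + 248 × $1.83 = $15,689.53.
Line 2 (4907.56.03, Dreneth, 1,465 kg, $272,050.50):
Base rate for 4907.56.03 is 5.5%.
Duty = $272,050.50 × 5.5% = $14,962.78.
Line 3 (8146.23.87, Quenesta, 1,704 units, $239,054.16):
Base rate for 8146.23.87 is 31.5%.
Additional duty on 8146.23.87 from Quenesta: +69.4%. Applied ad valorem rate: 31.5% + 69.4% = 100.9%.
Duty = $239,054.16 × 100.9% = $241,205.65.
Total = $15,689.53 + $14,962.78 + $241,205.65 = $271,857.96.

$271,857.96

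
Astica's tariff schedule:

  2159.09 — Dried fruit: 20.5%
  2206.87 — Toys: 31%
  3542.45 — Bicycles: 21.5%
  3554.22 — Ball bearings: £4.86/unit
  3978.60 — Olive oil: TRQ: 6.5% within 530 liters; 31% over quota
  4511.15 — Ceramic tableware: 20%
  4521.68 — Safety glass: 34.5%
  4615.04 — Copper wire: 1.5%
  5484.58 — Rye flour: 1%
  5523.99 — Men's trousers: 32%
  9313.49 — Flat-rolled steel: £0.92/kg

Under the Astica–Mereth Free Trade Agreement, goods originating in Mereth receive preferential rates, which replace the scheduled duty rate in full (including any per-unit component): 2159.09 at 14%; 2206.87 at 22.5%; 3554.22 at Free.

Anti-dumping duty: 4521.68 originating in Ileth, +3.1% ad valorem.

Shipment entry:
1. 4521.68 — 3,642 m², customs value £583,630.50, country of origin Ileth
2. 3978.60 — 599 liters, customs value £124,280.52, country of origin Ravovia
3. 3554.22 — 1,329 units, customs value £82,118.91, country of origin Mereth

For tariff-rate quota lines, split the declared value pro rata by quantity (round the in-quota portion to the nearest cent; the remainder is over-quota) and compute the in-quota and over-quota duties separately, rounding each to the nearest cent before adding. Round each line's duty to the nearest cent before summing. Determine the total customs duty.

£231,030.76

Line 1 (4521.68, Ileth, 3,642 m², £583,630.50):
Base rate for 4521.68 is 34.5%.
Additional duty on 4521.68 from Ileth: +3.1%. Applied ad valorem rate: 34.5% + 3.1% = 37.6%.
Duty = £583,630.50 × 37.6% = £219,445.07.
Line 2 (3978.60, Ravovia, 599 liters, £124,280.52):
Code 3978.60 is under a tariff-rate quota (threshold 530 liters). In-quota: 530 liters at 6.5%; over-quota: 69 liters at 31%.
Pro-rata value split: in-quota = £124,280.52 × 530/599 = £109,964.40; over-quota = £124,280.52 − £109,964.40 = £14,316.12.
In-quota duty = £109,964.40 × 6.5% = £7,147.69. Over-quota duty = £14,316.12 × 31% = £4,438.00.
Line duty = £7,147.69 + £4,438.00 = £11,585.69.
Line 3 (3554.22, Mereth, 1,329 units, £82,118.91):
Base rate for 3554.22 is £4.86/unit.
Origin Mereth qualifies under the Astica–Mereth agreement and 3554.22 is covered: preferential rate Free applies instead.
Duty = £82,118.91 × 0% = £0.00.
Total = £219,445.07 + £11,585.69 + £0.00 = £231,030.76.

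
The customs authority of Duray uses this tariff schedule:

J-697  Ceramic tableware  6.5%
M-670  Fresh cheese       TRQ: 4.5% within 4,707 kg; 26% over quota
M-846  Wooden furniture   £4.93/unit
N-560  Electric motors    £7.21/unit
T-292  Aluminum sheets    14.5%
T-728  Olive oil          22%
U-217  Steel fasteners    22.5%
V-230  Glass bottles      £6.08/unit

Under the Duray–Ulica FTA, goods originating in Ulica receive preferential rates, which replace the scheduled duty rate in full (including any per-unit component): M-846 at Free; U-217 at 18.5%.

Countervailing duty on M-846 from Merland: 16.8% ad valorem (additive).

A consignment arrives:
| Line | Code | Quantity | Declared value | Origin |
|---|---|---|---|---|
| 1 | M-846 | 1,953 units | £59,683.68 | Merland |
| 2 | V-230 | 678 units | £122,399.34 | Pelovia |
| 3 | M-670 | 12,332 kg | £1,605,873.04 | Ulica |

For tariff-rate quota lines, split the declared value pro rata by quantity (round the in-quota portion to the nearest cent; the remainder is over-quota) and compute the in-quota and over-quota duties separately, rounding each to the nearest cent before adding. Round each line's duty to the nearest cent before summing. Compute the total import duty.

£309,521.09

Line 1 (M-846, Merland, 1,953 units, £59,683.68):
Base rate for M-846 is £4.93/unit.
M-846 has an FTA preferential rate, but origin Merland is not Ulica; base rate stands.
Additional duty on M-846 from Merland: +16.8% ad valorem. Applied ad valorem rate = 16.8%.
Duty = £59,683.68 × 16.8% + 1,953 × £4.93 = £19,655.15.
Line 2 (V-230, Pelovia, 678 units, £122,399.34):
Base rate for V-230 is £6.08/unit.
Duty = 678 × £6.08 = £4,122.24.
Line 3 (M-670, Ulica, 12,332 kg, £1,605,873.04):
Code M-670 is under a tariff-rate quota (threshold 4,707 kg). In-quota: 4,707 kg at 4.5%; over-quota: 7,625 kg at 26%.
Pro-rata value split: in-quota = £1,605,873.04 × 4,707/12,332 = £612,945.54; over-quota = £1,605,873.04 − £612,945.54 = £992,927.50.
In-quota duty = £612,945.54 × 4.5% = £27,582.55. Over-quota duty = £992,927.50 × 26% = £258,161.15.
Line duty = £27,582.55 + £258,161.15 = £285,743.70.
Total = £19,655.15 + £4,122.24 + £285,743.70 = £309,521.09.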